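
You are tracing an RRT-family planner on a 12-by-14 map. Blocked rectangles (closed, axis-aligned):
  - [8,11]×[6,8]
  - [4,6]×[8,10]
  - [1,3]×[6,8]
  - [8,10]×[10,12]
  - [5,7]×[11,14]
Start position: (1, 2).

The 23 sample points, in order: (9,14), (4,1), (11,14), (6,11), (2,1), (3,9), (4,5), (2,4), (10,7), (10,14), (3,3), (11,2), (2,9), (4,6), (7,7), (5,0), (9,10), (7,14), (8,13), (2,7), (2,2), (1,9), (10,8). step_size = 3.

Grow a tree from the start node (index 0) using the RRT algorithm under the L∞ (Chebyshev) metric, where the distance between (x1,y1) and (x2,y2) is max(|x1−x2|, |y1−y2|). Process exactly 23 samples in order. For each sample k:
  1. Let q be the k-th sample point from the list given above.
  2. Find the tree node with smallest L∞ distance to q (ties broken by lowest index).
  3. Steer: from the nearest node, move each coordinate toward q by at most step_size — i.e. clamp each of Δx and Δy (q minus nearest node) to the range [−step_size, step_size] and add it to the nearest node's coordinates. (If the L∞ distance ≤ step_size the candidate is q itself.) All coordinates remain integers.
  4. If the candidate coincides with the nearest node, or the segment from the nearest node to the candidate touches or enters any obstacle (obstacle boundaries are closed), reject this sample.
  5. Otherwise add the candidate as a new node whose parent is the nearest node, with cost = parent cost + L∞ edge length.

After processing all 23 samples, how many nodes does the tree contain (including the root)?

1. q=(9,14) nearest=0 d=12 new=(4,5) → add node 1 parent=0 cost=3
2. q=(4,1) nearest=0 d=3 new=(4,1) → add node 2 parent=0 cost=3
3. q=(11,14) nearest=1 d=9 new=(7,8) → add node 3 parent=1 cost=6
4. q=(6,11) nearest=3 d=3 new=(6,11) → blocked by [5,7]×[11,14], reject
5. q=(2,1) nearest=0 d=1 new=(2,1) → add node 4 parent=0 cost=1
6. q=(3,9) nearest=1 d=4 new=(3,8) → blocked by [1,3]×[6,8], reject
7. q=(4,5) nearest=1 d=0 → coincident, reject
8. q=(2,4) nearest=0 d=2 new=(2,4) → add node 5 parent=0 cost=2
9. q=(10,7) nearest=3 d=3 new=(10,7) → blocked by [8,11]×[6,8], reject
10. q=(10,14) nearest=3 d=6 new=(10,11) → blocked by [8,10]×[10,12], reject
11. q=(3,3) nearest=5 d=1 new=(3,3) → add node 6 parent=5 cost=3
12. q=(11,2) nearest=3 d=6 new=(10,5) → blocked by [8,11]×[6,8], reject
13. q=(2,9) nearest=1 d=4 new=(2,8) → blocked by [1,3]×[6,8], reject
14. q=(4,6) nearest=1 d=1 new=(4,6) → add node 7 parent=1 cost=4
15. q=(7,7) nearest=3 d=1 new=(7,7) → add node 8 parent=3 cost=7
16. q=(5,0) nearest=2 d=1 new=(5,0) → add node 9 parent=2 cost=4
17. q=(9,10) nearest=3 d=2 new=(9,10) → blocked by [8,10]×[10,12], reject
18. q=(7,14) nearest=3 d=6 new=(7,11) → blocked by [5,7]×[11,14], reject
19. q=(8,13) nearest=3 d=5 new=(8,11) → blocked by [8,10]×[10,12], reject
20. q=(2,7) nearest=1 d=2 new=(2,7) → blocked by [1,3]×[6,8], reject
21. q=(2,2) nearest=0 d=1 new=(2,2) → add node 10 parent=0 cost=1
22. q=(1,9) nearest=7 d=3 new=(1,9) → blocked by [1,3]×[6,8], reject
23. q=(10,8) nearest=3 d=3 new=(10,8) → blocked by [8,11]×[6,8], reject

Node count: 11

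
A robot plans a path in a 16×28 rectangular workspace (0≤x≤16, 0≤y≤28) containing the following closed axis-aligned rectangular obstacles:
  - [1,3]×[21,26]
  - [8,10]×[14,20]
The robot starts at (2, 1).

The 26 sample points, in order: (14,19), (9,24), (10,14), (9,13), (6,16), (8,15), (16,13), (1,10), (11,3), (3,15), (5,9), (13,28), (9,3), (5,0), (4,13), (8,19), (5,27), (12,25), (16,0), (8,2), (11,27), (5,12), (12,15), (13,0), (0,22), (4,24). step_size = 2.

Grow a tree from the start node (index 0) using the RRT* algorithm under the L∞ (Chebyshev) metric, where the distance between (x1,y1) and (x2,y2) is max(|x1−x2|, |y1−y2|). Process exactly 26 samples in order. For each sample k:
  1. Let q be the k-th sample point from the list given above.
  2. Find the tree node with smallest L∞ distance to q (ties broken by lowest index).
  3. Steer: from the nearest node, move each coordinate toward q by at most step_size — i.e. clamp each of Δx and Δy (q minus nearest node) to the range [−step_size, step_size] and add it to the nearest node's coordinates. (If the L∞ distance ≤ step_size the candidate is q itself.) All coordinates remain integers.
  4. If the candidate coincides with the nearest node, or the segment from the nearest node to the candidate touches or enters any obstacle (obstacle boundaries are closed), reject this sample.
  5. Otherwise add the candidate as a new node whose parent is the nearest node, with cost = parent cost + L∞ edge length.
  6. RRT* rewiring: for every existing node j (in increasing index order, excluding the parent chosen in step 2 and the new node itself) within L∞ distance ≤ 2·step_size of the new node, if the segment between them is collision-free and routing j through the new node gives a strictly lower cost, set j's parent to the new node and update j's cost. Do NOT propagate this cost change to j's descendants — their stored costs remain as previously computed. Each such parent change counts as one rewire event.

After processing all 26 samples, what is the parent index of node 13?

1. q=(14,19) nearest=0 d=18 new=(4,3) → add node 1 parent=0 cost=2
2. q=(9,24) nearest=1 d=21 new=(6,5) → add node 2 parent=1 cost=4
3. q=(10,14) nearest=2 d=9 new=(8,7) → add node 3 parent=2 cost=6
4. q=(9,13) nearest=3 d=6 new=(9,9) → add node 4 parent=3 cost=8
5. q=(6,16) nearest=4 d=7 new=(7,11) → add node 5 parent=4 cost=10
6. q=(8,15) nearest=5 d=4 new=(8,13) → add node 6 parent=5 cost=12
7. q=(16,13) nearest=4 d=7 new=(11,11) → add node 7 parent=4 cost=10
8. q=(1,10) nearest=2 d=5 new=(4,7) → add node 8 parent=2 cost=6
9. q=(11,3) nearest=3 d=4 new=(10,5) → add node 9 parent=3 cost=8
10. q=(3,15) nearest=5 d=4 new=(5,13) → add node 10 parent=5 cost=12
11. q=(5,9) nearest=5 d=2 new=(5,9) → add node 11 parent=5 cost=12
12. q=(13,28) nearest=6 d=15 new=(10,15) → blocked by [8,10]×[14,20], reject
13. q=(9,3) nearest=9 d=2 new=(9,3) → add node 12 parent=9 cost=10
14. q=(5,0) nearest=0 d=3 new=(4,0) → add node 13 parent=0 cost=2
15. q=(4,13) nearest=10 d=1 new=(4,13) → add node 14 parent=10 cost=13
16. q=(8,19) nearest=6 d=6 new=(8,15) → blocked by [8,10]×[14,20], reject
17. q=(5,27) nearest=6 d=14 new=(6,15) → add node 15 parent=6 cost=14
18. q=(12,25) nearest=15 d=10 new=(8,17) → blocked by [8,10]×[14,20], reject
19. q=(16,0) nearest=9 d=6 new=(12,3) → add node 16 parent=9 cost=10
20. q=(8,2) nearest=12 d=1 new=(8,2) → add node 17 parent=12 cost=11
21. q=(11,27) nearest=15 d=12 new=(8,17) → blocked by [8,10]×[14,20], reject
22. q=(5,12) nearest=10 d=1 new=(5,12) → add node 18 parent=10 cost=13
23. q=(12,15) nearest=6 d=4 new=(10,15) → blocked by [8,10]×[14,20], reject
24. q=(13,0) nearest=16 d=3 new=(13,1) → add node 19 parent=16 cost=12
25. q=(0,22) nearest=15 d=7 new=(4,17) → add node 20 parent=15 cost=16
26. q=(4,24) nearest=20 d=7 new=(4,19) → add node 21 parent=20 cost=18

Parent of node 13: 0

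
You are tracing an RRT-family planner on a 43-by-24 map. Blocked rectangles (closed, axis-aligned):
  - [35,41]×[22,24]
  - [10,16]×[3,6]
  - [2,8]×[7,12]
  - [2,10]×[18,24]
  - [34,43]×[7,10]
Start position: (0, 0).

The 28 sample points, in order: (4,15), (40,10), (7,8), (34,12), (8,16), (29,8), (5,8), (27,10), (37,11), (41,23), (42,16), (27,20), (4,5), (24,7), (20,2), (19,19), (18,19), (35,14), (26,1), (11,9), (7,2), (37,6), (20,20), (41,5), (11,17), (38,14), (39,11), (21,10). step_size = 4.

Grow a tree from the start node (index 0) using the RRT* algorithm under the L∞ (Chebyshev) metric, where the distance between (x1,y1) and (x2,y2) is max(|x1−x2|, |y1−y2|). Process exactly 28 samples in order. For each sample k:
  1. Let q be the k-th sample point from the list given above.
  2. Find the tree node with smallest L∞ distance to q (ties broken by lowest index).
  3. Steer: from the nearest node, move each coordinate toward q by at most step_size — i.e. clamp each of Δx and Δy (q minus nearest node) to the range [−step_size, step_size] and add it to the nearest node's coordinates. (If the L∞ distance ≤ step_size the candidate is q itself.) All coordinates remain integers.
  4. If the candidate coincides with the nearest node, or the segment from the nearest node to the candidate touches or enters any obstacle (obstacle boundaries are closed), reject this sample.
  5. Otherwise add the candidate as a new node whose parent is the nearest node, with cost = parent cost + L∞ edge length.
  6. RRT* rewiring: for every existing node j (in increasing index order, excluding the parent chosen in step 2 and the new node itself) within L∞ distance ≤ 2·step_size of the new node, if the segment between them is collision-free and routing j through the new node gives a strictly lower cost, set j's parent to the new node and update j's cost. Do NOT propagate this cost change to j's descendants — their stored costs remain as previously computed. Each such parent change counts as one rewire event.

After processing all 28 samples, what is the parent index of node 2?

1. q=(4,15) nearest=0 d=15 new=(4,4) → add node 1 parent=0 cost=4
2. q=(40,10) nearest=1 d=36 new=(8,8) → blocked by [2,8]×[7,12], reject
3. q=(7,8) nearest=1 d=4 new=(7,8) → blocked by [2,8]×[7,12], reject
4. q=(34,12) nearest=1 d=30 new=(8,8) → blocked by [2,8]×[7,12], reject
5. q=(8,16) nearest=1 d=12 new=(8,8) → blocked by [2,8]×[7,12], reject
6. q=(29,8) nearest=1 d=25 new=(8,8) → blocked by [2,8]×[7,12], reject
7. q=(5,8) nearest=1 d=4 new=(5,8) → blocked by [2,8]×[7,12], reject
8. q=(27,10) nearest=1 d=23 new=(8,8) → blocked by [2,8]×[7,12], reject
9. q=(37,11) nearest=1 d=33 new=(8,8) → blocked by [2,8]×[7,12], reject
10. q=(41,23) nearest=1 d=37 new=(8,8) → blocked by [2,8]×[7,12], reject
11. q=(42,16) nearest=1 d=38 new=(8,8) → blocked by [2,8]×[7,12], reject
12. q=(27,20) nearest=1 d=23 new=(8,8) → blocked by [2,8]×[7,12], reject
13. q=(4,5) nearest=1 d=1 new=(4,5) → add node 2 parent=1 cost=5
14. q=(24,7) nearest=1 d=20 new=(8,7) → blocked by [2,8]×[7,12], reject
15. q=(20,2) nearest=1 d=16 new=(8,2) → add node 3 parent=1 cost=8
16. q=(19,19) nearest=1 d=15 new=(8,8) → blocked by [2,8]×[7,12], reject
17. q=(18,19) nearest=2 d=14 new=(8,9) → blocked by [2,8]×[7,12], reject
18. q=(35,14) nearest=3 d=27 new=(12,6) → blocked by [10,16]×[3,6], reject
19. q=(26,1) nearest=3 d=18 new=(12,1) → add node 4 parent=3 cost=12
20. q=(11,9) nearest=1 d=7 new=(8,8) → blocked by [2,8]×[7,12], reject
21. q=(7,2) nearest=3 d=1 new=(7,2) → add node 5 parent=3 cost=9
22. q=(37,6) nearest=4 d=25 new=(16,5) → blocked by [10,16]×[3,6], reject
23. q=(20,20) nearest=1 d=16 new=(8,8) → blocked by [2,8]×[7,12], reject
24. q=(41,5) nearest=4 d=29 new=(16,5) → blocked by [10,16]×[3,6], reject
25. q=(11,17) nearest=2 d=12 new=(8,9) → blocked by [2,8]×[7,12], reject
26. q=(38,14) nearest=4 d=26 new=(16,5) → blocked by [10,16]×[3,6], reject
27. q=(39,11) nearest=4 d=27 new=(16,5) → blocked by [10,16]×[3,6], reject
28. q=(21,10) nearest=4 d=9 new=(16,5) → blocked by [10,16]×[3,6], reject

Parent of node 2: 1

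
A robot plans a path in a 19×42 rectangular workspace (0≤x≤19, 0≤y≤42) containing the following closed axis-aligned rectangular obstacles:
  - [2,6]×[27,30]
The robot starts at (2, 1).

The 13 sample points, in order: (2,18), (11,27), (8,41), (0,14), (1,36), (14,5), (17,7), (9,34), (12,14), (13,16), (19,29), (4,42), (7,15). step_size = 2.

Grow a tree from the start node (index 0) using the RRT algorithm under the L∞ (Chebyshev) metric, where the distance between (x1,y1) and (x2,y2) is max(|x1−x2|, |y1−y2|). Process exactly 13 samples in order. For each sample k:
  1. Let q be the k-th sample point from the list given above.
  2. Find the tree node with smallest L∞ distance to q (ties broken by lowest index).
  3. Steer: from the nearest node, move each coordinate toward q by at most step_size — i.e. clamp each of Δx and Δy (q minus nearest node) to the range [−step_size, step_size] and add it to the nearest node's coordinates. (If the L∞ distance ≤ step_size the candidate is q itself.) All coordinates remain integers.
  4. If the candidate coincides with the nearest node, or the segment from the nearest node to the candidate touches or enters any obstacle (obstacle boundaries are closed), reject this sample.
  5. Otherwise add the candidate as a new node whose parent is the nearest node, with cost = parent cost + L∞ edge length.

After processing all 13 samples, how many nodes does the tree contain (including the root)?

1. q=(2,18) nearest=0 d=17 new=(2,3) → add node 1 parent=0 cost=2
2. q=(11,27) nearest=1 d=24 new=(4,5) → add node 2 parent=1 cost=4
3. q=(8,41) nearest=2 d=36 new=(6,7) → add node 3 parent=2 cost=6
4. q=(0,14) nearest=3 d=7 new=(4,9) → add node 4 parent=3 cost=8
5. q=(1,36) nearest=4 d=27 new=(2,11) → add node 5 parent=4 cost=10
6. q=(14,5) nearest=3 d=8 new=(8,5) → add node 6 parent=3 cost=8
7. q=(17,7) nearest=6 d=9 new=(10,7) → add node 7 parent=6 cost=10
8. q=(9,34) nearest=5 d=23 new=(4,13) → add node 8 parent=5 cost=12
9. q=(12,14) nearest=3 d=7 new=(8,9) → add node 9 parent=3 cost=8
10. q=(13,16) nearest=9 d=7 new=(10,11) → add node 10 parent=9 cost=10
11. q=(19,29) nearest=8 d=16 new=(6,15) → add node 11 parent=8 cost=14
12. q=(4,42) nearest=11 d=27 new=(4,17) → add node 12 parent=11 cost=16
13. q=(7,15) nearest=11 d=1 new=(7,15) → add node 13 parent=11 cost=15

Node count: 14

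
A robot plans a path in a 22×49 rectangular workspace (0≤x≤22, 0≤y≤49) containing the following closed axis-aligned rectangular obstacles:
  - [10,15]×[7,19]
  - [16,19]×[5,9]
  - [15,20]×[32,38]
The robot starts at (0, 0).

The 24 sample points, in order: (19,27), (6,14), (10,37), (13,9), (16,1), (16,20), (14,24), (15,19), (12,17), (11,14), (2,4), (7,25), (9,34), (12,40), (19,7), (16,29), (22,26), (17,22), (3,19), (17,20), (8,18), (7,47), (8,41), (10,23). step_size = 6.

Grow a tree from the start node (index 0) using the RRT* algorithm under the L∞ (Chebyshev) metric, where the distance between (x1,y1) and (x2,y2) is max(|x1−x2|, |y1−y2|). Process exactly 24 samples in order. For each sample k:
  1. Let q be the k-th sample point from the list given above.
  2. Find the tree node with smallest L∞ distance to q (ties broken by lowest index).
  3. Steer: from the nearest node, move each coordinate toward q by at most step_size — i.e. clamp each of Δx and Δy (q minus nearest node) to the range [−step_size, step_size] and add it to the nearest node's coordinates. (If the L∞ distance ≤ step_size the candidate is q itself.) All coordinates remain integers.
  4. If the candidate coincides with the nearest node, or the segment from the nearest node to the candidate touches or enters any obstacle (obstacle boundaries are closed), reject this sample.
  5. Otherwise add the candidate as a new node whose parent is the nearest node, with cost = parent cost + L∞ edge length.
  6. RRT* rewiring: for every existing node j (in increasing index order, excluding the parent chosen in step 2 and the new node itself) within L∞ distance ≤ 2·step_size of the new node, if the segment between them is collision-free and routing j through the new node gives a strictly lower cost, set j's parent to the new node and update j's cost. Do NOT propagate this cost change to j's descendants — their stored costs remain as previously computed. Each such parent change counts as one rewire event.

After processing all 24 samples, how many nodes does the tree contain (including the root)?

1. q=(19,27) nearest=0 d=27 new=(6,6) → add node 1 parent=0 cost=6
2. q=(6,14) nearest=1 d=8 new=(6,12) → add node 2 parent=1 cost=12
3. q=(10,37) nearest=2 d=25 new=(10,18) → blocked by [10,15]×[7,19], reject
4. q=(13,9) nearest=1 d=7 new=(12,9) → blocked by [10,15]×[7,19], reject
5. q=(16,1) nearest=1 d=10 new=(12,1) → add node 3 parent=1 cost=12
6. q=(16,20) nearest=2 d=10 new=(12,18) → blocked by [10,15]×[7,19], reject
7. q=(14,24) nearest=2 d=12 new=(12,18) → blocked by [10,15]×[7,19], reject
8. q=(15,19) nearest=2 d=9 new=(12,18) → blocked by [10,15]×[7,19], reject
9. q=(12,17) nearest=2 d=6 new=(12,17) → blocked by [10,15]×[7,19], reject
10. q=(11,14) nearest=2 d=5 new=(11,14) → blocked by [10,15]×[7,19], reject
11. q=(2,4) nearest=0 d=4 new=(2,4) → add node 4 parent=0 cost=4
12. q=(7,25) nearest=2 d=13 new=(7,18) → add node 5 parent=2 cost=18
13. q=(9,34) nearest=5 d=16 new=(9,24) → add node 6 parent=5 cost=24
14. q=(12,40) nearest=6 d=16 new=(12,30) → add node 7 parent=6 cost=30
15. q=(19,7) nearest=3 d=7 new=(18,7) → blocked by [16,19]×[5,9], reject
16. q=(16,29) nearest=7 d=4 new=(16,29) → add node 8 parent=7 cost=34
17. q=(22,26) nearest=8 d=6 new=(22,26) → add node 9 parent=8 cost=40
18. q=(17,22) nearest=9 d=5 new=(17,22) → add node 10 parent=9 cost=45
19. q=(3,19) nearest=5 d=4 new=(3,19) → add node 11 parent=5 cost=22
20. q=(17,20) nearest=10 d=2 new=(17,20) → add node 12 parent=10 cost=47
21. q=(8,18) nearest=5 d=1 new=(8,18) → add node 13 parent=5 cost=19; rewire 8→13 (30<34)
22. q=(7,47) nearest=7 d=17 new=(7,36) → add node 14 parent=7 cost=36
23. q=(8,41) nearest=14 d=5 new=(8,41) → add node 15 parent=14 cost=41
24. q=(10,23) nearest=6 d=1 new=(10,23) → add node 16 parent=6 cost=25; rewire 9→16 (37<40); rewire 10→16 (32<45); rewire 12→16 (32<47)

Node count: 17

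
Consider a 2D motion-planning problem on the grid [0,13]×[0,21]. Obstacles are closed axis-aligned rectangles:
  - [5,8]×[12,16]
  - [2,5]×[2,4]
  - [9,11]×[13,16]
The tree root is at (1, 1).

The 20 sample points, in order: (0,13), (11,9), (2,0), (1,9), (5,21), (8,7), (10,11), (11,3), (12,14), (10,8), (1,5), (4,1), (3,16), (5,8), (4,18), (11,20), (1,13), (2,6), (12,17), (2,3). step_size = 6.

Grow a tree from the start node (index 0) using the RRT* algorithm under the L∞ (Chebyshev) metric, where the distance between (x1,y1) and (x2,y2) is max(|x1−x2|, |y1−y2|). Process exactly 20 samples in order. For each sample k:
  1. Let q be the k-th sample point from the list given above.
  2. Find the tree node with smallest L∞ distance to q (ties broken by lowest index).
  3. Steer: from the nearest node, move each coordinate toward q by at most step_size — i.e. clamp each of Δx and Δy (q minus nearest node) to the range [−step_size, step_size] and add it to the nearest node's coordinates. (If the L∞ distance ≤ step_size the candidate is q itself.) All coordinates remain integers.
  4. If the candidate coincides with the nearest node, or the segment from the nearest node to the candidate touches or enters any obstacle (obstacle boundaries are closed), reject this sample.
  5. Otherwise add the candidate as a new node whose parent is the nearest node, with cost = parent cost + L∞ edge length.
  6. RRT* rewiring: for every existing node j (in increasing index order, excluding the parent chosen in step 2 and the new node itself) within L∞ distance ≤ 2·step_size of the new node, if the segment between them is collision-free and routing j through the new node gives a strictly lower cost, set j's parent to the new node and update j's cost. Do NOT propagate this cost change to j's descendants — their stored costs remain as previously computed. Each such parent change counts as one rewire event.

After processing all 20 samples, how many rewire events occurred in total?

Rewire events: 3

1. q=(0,13) nearest=0 d=12 new=(0,7) → add node 1 parent=0 cost=6
2. q=(11,9) nearest=0 d=10 new=(7,7) → blocked by [2,5]×[2,4], reject
3. q=(2,0) nearest=0 d=1 new=(2,0) → add node 2 parent=0 cost=1
4. q=(1,9) nearest=1 d=2 new=(1,9) → add node 3 parent=1 cost=8
5. q=(5,21) nearest=3 d=12 new=(5,15) → blocked by [5,8]×[12,16], reject
6. q=(8,7) nearest=0 d=7 new=(7,7) → blocked by [2,5]×[2,4], reject
7. q=(10,11) nearest=3 d=9 new=(7,11) → add node 4 parent=3 cost=14
8. q=(11,3) nearest=4 d=8 new=(11,5) → add node 5 parent=4 cost=20
9. q=(12,14) nearest=4 d=5 new=(12,14) → blocked by [9,11]×[13,16], reject
10. q=(10,8) nearest=4 d=3 new=(10,8) → add node 6 parent=4 cost=17
11. q=(1,5) nearest=1 d=2 new=(1,5) → add node 7 parent=1 cost=8; rewire 5→7 (18<20)
12. q=(4,1) nearest=2 d=2 new=(4,1) → add node 8 parent=2 cost=3; rewire 5→8 (10<18)
13. q=(3,16) nearest=4 d=5 new=(3,16) → blocked by [5,8]×[12,16], reject
14. q=(5,8) nearest=4 d=3 new=(5,8) → add node 9 parent=4 cost=17
15. q=(4,18) nearest=4 d=7 new=(4,17) → blocked by [5,8]×[12,16], reject
16. q=(11,20) nearest=4 d=9 new=(11,17) → blocked by [5,8]×[12,16], reject
17. q=(1,13) nearest=3 d=4 new=(1,13) → add node 10 parent=3 cost=12
18. q=(2,6) nearest=7 d=1 new=(2,6) → add node 11 parent=7 cost=9; rewire 9→11 (12<17)
19. q=(12,17) nearest=4 d=6 new=(12,17) → blocked by [5,8]×[12,16], reject
20. q=(2,3) nearest=0 d=2 new=(2,3) → blocked by [2,5]×[2,4], reject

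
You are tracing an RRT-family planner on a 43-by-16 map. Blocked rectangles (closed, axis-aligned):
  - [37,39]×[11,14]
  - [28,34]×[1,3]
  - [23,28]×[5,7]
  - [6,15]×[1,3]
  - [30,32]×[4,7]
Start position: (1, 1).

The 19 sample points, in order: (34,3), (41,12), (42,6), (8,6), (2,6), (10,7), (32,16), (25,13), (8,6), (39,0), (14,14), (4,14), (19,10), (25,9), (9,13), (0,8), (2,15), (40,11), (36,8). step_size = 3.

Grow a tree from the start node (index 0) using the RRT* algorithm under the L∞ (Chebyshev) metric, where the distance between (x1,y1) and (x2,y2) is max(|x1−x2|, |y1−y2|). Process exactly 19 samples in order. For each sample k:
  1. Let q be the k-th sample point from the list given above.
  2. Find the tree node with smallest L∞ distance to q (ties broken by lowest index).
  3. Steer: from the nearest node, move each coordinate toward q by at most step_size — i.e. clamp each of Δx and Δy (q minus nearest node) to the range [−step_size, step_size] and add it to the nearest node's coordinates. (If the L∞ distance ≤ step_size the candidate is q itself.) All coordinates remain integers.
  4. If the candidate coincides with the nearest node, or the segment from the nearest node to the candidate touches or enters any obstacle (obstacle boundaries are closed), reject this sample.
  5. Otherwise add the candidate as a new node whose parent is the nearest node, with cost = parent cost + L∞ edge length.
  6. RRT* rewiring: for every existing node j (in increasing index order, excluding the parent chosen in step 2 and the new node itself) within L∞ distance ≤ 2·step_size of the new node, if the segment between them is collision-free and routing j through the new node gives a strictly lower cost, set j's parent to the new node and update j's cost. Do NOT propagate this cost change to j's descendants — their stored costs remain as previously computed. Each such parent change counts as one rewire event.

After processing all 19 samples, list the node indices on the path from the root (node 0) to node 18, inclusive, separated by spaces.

1. q=(34,3) nearest=0 d=33 new=(4,3) → add node 1 parent=0 cost=3
2. q=(41,12) nearest=1 d=37 new=(7,6) → add node 2 parent=1 cost=6
3. q=(42,6) nearest=2 d=35 new=(10,6) → add node 3 parent=2 cost=9
4. q=(8,6) nearest=2 d=1 new=(8,6) → add node 4 parent=2 cost=7
5. q=(2,6) nearest=1 d=3 new=(2,6) → add node 5 parent=1 cost=6
6. q=(10,7) nearest=3 d=1 new=(10,7) → add node 6 parent=3 cost=10
7. q=(32,16) nearest=3 d=22 new=(13,9) → add node 7 parent=3 cost=12
8. q=(25,13) nearest=7 d=12 new=(16,12) → add node 8 parent=7 cost=15
9. q=(8,6) nearest=4 d=0 → coincident, reject
10. q=(39,0) nearest=8 d=23 new=(19,9) → add node 9 parent=8 cost=18
11. q=(14,14) nearest=8 d=2 new=(14,14) → add node 10 parent=8 cost=17
12. q=(4,14) nearest=6 d=7 new=(7,10) → add node 11 parent=6 cost=13
13. q=(19,10) nearest=9 d=1 new=(19,10) → add node 12 parent=9 cost=19
14. q=(25,9) nearest=9 d=6 new=(22,9) → add node 13 parent=9 cost=21
15. q=(9,13) nearest=11 d=3 new=(9,13) → add node 14 parent=11 cost=16
16. q=(0,8) nearest=5 d=2 new=(0,8) → add node 15 parent=5 cost=8
17. q=(2,15) nearest=11 d=5 new=(4,13) → add node 16 parent=11 cost=16
18. q=(40,11) nearest=13 d=18 new=(25,11) → add node 17 parent=13 cost=24
19. q=(36,8) nearest=17 d=11 new=(28,8) → add node 18 parent=17 cost=27

Path: 0 1 2 3 7 8 9 13 17 18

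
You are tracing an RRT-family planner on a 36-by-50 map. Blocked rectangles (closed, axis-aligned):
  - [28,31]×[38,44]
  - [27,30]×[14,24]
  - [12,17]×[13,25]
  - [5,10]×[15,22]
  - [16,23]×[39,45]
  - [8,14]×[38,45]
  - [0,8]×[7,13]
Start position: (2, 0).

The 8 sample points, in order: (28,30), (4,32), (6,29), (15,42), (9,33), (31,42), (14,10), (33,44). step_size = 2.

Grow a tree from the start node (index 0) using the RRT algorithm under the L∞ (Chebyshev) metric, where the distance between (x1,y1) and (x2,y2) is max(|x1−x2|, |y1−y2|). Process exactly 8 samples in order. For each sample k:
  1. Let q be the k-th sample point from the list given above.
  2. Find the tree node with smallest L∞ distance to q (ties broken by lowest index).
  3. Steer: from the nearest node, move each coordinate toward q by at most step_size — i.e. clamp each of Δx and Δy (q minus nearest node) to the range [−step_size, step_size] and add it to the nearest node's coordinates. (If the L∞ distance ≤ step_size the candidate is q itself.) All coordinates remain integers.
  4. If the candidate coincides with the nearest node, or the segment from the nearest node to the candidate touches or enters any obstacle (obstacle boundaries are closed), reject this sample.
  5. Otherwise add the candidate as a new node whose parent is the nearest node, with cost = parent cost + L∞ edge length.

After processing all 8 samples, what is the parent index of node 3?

Parent of node 3: 2

1. q=(28,30) nearest=0 d=30 new=(4,2) → add node 1 parent=0 cost=2
2. q=(4,32) nearest=1 d=30 new=(4,4) → add node 2 parent=1 cost=4
3. q=(6,29) nearest=2 d=25 new=(6,6) → add node 3 parent=2 cost=6
4. q=(15,42) nearest=3 d=36 new=(8,8) → blocked by [0,8]×[7,13], reject
5. q=(9,33) nearest=3 d=27 new=(8,8) → blocked by [0,8]×[7,13], reject
6. q=(31,42) nearest=3 d=36 new=(8,8) → blocked by [0,8]×[7,13], reject
7. q=(14,10) nearest=3 d=8 new=(8,8) → blocked by [0,8]×[7,13], reject
8. q=(33,44) nearest=3 d=38 new=(8,8) → blocked by [0,8]×[7,13], reject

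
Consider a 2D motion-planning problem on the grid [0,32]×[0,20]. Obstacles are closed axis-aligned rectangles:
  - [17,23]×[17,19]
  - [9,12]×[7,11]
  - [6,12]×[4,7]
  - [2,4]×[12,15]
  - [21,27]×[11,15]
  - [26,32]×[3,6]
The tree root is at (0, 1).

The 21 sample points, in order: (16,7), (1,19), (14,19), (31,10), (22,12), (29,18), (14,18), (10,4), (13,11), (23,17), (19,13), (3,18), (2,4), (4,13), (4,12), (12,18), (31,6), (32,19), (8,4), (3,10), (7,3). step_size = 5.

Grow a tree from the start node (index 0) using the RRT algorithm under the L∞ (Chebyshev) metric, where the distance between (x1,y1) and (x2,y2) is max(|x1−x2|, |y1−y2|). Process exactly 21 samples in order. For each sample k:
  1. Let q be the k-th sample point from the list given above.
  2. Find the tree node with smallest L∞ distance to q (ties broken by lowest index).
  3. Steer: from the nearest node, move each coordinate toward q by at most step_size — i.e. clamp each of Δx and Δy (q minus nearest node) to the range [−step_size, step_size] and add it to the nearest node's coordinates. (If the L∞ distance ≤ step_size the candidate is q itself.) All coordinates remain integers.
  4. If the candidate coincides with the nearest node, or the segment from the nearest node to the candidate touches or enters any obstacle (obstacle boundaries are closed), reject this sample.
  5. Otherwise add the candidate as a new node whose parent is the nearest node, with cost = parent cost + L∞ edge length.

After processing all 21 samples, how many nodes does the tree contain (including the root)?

1. q=(16,7) nearest=0 d=16 new=(5,6) → add node 1 parent=0 cost=5
2. q=(1,19) nearest=1 d=13 new=(1,11) → add node 2 parent=1 cost=10
3. q=(14,19) nearest=1 d=13 new=(10,11) → blocked by [9,12]×[7,11], reject
4. q=(31,10) nearest=1 d=26 new=(10,10) → blocked by [9,12]×[7,11], reject
5. q=(22,12) nearest=1 d=17 new=(10,11) → blocked by [9,12]×[7,11], reject
6. q=(29,18) nearest=1 d=24 new=(10,11) → blocked by [9,12]×[7,11], reject
7. q=(14,18) nearest=1 d=12 new=(10,11) → blocked by [9,12]×[7,11], reject
8. q=(10,4) nearest=1 d=5 new=(10,4) → blocked by [6,12]×[4,7], reject
9. q=(13,11) nearest=1 d=8 new=(10,11) → blocked by [9,12]×[7,11], reject
10. q=(23,17) nearest=1 d=18 new=(10,11) → blocked by [9,12]×[7,11], reject
11. q=(19,13) nearest=1 d=14 new=(10,11) → blocked by [9,12]×[7,11], reject
12. q=(3,18) nearest=2 d=7 new=(3,16) → blocked by [2,4]×[12,15], reject
13. q=(2,4) nearest=0 d=3 new=(2,4) → add node 3 parent=0 cost=3
14. q=(4,13) nearest=2 d=3 new=(4,13) → blocked by [2,4]×[12,15], reject
15. q=(4,12) nearest=2 d=3 new=(4,12) → blocked by [2,4]×[12,15], reject
16. q=(12,18) nearest=2 d=11 new=(6,16) → blocked by [2,4]×[12,15], reject
17. q=(31,6) nearest=1 d=26 new=(10,6) → blocked by [6,12]×[4,7], reject
18. q=(32,19) nearest=1 d=27 new=(10,11) → blocked by [9,12]×[7,11], reject
19. q=(8,4) nearest=1 d=3 new=(8,4) → blocked by [6,12]×[4,7], reject
20. q=(3,10) nearest=2 d=2 new=(3,10) → add node 4 parent=2 cost=12
21. q=(7,3) nearest=1 d=3 new=(7,3) → blocked by [6,12]×[4,7], reject

Node count: 5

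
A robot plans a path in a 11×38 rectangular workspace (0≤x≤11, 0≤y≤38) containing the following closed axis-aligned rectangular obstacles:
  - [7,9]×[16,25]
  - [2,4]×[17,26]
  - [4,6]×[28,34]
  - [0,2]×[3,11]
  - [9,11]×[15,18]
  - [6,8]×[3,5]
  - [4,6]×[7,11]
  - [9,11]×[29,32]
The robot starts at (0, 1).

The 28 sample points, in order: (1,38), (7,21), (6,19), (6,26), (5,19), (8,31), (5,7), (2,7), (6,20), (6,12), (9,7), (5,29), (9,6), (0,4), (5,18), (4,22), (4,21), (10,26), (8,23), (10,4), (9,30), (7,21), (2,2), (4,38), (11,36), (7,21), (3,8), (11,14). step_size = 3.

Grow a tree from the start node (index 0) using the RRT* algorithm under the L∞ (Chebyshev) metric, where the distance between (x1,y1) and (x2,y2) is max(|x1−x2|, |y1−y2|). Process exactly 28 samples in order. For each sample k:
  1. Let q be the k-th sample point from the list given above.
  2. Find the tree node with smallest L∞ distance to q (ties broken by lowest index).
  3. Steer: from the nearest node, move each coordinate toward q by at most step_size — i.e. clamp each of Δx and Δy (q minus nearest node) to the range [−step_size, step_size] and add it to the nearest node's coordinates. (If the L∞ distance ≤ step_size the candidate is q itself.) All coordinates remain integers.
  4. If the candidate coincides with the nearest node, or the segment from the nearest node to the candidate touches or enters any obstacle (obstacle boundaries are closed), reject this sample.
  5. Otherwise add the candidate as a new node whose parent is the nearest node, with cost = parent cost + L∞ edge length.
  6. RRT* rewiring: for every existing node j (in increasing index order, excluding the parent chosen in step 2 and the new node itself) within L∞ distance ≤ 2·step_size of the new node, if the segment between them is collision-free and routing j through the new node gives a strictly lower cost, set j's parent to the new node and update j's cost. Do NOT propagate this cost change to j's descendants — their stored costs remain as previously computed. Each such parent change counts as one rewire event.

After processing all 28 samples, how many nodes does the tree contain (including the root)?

Node count: 4

1. q=(1,38) nearest=0 d=37 new=(1,4) → blocked by [0,2]×[3,11], reject
2. q=(7,21) nearest=0 d=20 new=(3,4) → blocked by [0,2]×[3,11], reject
3. q=(6,19) nearest=0 d=18 new=(3,4) → blocked by [0,2]×[3,11], reject
4. q=(6,26) nearest=0 d=25 new=(3,4) → blocked by [0,2]×[3,11], reject
5. q=(5,19) nearest=0 d=18 new=(3,4) → blocked by [0,2]×[3,11], reject
6. q=(8,31) nearest=0 d=30 new=(3,4) → blocked by [0,2]×[3,11], reject
7. q=(5,7) nearest=0 d=6 new=(3,4) → blocked by [0,2]×[3,11], reject
8. q=(2,7) nearest=0 d=6 new=(2,4) → blocked by [0,2]×[3,11], reject
9. q=(6,20) nearest=0 d=19 new=(3,4) → blocked by [0,2]×[3,11], reject
10. q=(6,12) nearest=0 d=11 new=(3,4) → blocked by [0,2]×[3,11], reject
11. q=(9,7) nearest=0 d=9 new=(3,4) → blocked by [0,2]×[3,11], reject
12. q=(5,29) nearest=0 d=28 new=(3,4) → blocked by [0,2]×[3,11], reject
13. q=(9,6) nearest=0 d=9 new=(3,4) → blocked by [0,2]×[3,11], reject
14. q=(0,4) nearest=0 d=3 new=(0,4) → blocked by [0,2]×[3,11], reject
15. q=(5,18) nearest=0 d=17 new=(3,4) → blocked by [0,2]×[3,11], reject
16. q=(4,22) nearest=0 d=21 new=(3,4) → blocked by [0,2]×[3,11], reject
17. q=(4,21) nearest=0 d=20 new=(3,4) → blocked by [0,2]×[3,11], reject
18. q=(10,26) nearest=0 d=25 new=(3,4) → blocked by [0,2]×[3,11], reject
19. q=(8,23) nearest=0 d=22 new=(3,4) → blocked by [0,2]×[3,11], reject
20. q=(10,4) nearest=0 d=10 new=(3,4) → blocked by [0,2]×[3,11], reject
21. q=(9,30) nearest=0 d=29 new=(3,4) → blocked by [0,2]×[3,11], reject
22. q=(7,21) nearest=0 d=20 new=(3,4) → blocked by [0,2]×[3,11], reject
23. q=(2,2) nearest=0 d=2 new=(2,2) → add node 1 parent=0 cost=2
24. q=(4,38) nearest=1 d=36 new=(4,5) → add node 2 parent=1 cost=5
25. q=(11,36) nearest=2 d=31 new=(7,8) → blocked by [4,6]×[7,11], reject
26. q=(7,21) nearest=2 d=16 new=(7,8) → blocked by [4,6]×[7,11], reject
27. q=(3,8) nearest=2 d=3 new=(3,8) → add node 3 parent=2 cost=8
28. q=(11,14) nearest=3 d=8 new=(6,11) → blocked by [4,6]×[7,11], reject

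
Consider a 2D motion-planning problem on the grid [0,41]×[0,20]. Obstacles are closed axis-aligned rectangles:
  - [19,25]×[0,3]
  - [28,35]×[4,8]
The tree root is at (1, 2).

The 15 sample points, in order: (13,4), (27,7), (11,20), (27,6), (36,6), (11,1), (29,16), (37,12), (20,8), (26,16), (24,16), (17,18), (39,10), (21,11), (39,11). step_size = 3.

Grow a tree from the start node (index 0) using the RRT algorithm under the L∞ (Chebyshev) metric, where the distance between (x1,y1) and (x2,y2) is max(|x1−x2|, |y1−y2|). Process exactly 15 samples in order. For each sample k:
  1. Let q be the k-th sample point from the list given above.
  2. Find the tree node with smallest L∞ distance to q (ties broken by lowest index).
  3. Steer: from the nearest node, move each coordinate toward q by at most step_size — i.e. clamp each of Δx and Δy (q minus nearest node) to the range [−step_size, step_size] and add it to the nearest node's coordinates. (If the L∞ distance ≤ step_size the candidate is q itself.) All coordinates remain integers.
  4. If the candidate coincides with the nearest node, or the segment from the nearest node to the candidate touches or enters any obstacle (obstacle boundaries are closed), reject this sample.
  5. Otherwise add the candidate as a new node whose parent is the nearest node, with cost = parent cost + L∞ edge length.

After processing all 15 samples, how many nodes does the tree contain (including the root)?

Node count: 16

1. q=(13,4) nearest=0 d=12 new=(4,4) → add node 1 parent=0 cost=3
2. q=(27,7) nearest=1 d=23 new=(7,7) → add node 2 parent=1 cost=6
3. q=(11,20) nearest=2 d=13 new=(10,10) → add node 3 parent=2 cost=9
4. q=(27,6) nearest=3 d=17 new=(13,7) → add node 4 parent=3 cost=12
5. q=(36,6) nearest=4 d=23 new=(16,6) → add node 5 parent=4 cost=15
6. q=(11,1) nearest=5 d=5 new=(13,3) → add node 6 parent=5 cost=18
7. q=(29,16) nearest=5 d=13 new=(19,9) → add node 7 parent=5 cost=18
8. q=(37,12) nearest=7 d=18 new=(22,12) → add node 8 parent=7 cost=21
9. q=(20,8) nearest=7 d=1 new=(20,8) → add node 9 parent=7 cost=19
10. q=(26,16) nearest=8 d=4 new=(25,15) → add node 10 parent=8 cost=24
11. q=(24,16) nearest=10 d=1 new=(24,16) → add node 11 parent=10 cost=25
12. q=(17,18) nearest=8 d=6 new=(19,15) → add node 12 parent=8 cost=24
13. q=(39,10) nearest=10 d=14 new=(28,12) → add node 13 parent=10 cost=27
14. q=(21,11) nearest=8 d=1 new=(21,11) → add node 14 parent=8 cost=22
15. q=(39,11) nearest=13 d=11 new=(31,11) → add node 15 parent=13 cost=30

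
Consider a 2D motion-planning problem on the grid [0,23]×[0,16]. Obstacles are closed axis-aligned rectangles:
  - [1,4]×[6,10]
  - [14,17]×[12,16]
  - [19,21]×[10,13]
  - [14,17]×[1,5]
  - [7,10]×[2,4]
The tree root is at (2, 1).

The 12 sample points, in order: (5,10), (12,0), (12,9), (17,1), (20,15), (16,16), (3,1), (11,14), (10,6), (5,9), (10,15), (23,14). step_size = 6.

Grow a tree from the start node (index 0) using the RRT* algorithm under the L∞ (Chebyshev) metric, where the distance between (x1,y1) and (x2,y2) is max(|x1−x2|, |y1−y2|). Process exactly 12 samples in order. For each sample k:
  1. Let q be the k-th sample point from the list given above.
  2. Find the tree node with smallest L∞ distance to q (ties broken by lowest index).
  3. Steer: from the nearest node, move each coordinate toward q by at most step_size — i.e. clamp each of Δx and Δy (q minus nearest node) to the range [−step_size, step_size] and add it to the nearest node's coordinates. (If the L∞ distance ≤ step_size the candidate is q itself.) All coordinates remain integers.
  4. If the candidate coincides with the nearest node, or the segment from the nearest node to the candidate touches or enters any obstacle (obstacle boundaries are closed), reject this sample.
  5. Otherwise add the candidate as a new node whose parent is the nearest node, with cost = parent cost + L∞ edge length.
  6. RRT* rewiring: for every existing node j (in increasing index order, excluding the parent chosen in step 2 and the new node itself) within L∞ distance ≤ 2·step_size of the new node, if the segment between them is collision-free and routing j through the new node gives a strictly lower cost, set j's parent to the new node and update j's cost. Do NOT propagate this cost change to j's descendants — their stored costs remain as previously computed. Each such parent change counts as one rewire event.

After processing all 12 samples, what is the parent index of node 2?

Parent of node 2: 3

1. q=(5,10) nearest=0 d=9 new=(5,7) → add node 1 parent=0 cost=6
2. q=(12,0) nearest=1 d=7 new=(11,1) → blocked by [7,10]×[2,4], reject
3. q=(12,9) nearest=1 d=7 new=(11,9) → add node 2 parent=1 cost=12
4. q=(17,1) nearest=2 d=8 new=(17,3) → blocked by [14,17]×[1,5], reject
5. q=(20,15) nearest=2 d=9 new=(17,15) → blocked by [14,17]×[12,16], reject
6. q=(16,16) nearest=2 d=7 new=(16,15) → blocked by [14,17]×[12,16], reject
7. q=(3,1) nearest=0 d=1 new=(3,1) → add node 3 parent=0 cost=1; rewire 2→3 (9<12)
8. q=(11,14) nearest=2 d=5 new=(11,14) → add node 4 parent=2 cost=14
9. q=(10,6) nearest=2 d=3 new=(10,6) → add node 5 parent=2 cost=12
10. q=(5,9) nearest=1 d=2 new=(5,9) → add node 6 parent=1 cost=8
11. q=(10,15) nearest=4 d=1 new=(10,15) → add node 7 parent=4 cost=15
12. q=(23,14) nearest=2 d=12 new=(17,14) → blocked by [14,17]×[12,16], reject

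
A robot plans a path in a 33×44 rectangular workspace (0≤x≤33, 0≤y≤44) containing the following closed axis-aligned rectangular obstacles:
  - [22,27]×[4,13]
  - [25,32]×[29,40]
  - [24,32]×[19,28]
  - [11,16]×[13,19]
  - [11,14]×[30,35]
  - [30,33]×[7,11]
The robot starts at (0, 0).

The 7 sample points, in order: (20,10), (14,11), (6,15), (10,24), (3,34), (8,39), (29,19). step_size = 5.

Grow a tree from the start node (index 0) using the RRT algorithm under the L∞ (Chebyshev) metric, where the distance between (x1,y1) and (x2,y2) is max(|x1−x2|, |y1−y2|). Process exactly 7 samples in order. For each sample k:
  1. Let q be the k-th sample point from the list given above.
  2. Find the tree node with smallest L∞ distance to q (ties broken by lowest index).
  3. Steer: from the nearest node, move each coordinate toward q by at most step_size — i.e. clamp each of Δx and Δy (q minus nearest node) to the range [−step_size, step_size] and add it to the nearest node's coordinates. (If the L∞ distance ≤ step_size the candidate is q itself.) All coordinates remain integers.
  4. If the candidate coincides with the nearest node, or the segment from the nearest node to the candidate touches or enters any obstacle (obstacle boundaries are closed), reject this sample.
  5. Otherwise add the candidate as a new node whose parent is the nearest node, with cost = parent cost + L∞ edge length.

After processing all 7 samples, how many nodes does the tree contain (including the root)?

Node count: 7

1. q=(20,10) nearest=0 d=20 new=(5,5) → add node 1 parent=0 cost=5
2. q=(14,11) nearest=1 d=9 new=(10,10) → add node 2 parent=1 cost=10
3. q=(6,15) nearest=2 d=5 new=(6,15) → add node 3 parent=2 cost=15
4. q=(10,24) nearest=3 d=9 new=(10,20) → add node 4 parent=3 cost=20
5. q=(3,34) nearest=4 d=14 new=(5,25) → add node 5 parent=4 cost=25
6. q=(8,39) nearest=5 d=14 new=(8,30) → add node 6 parent=5 cost=30
7. q=(29,19) nearest=2 d=19 new=(15,15) → blocked by [11,16]×[13,19], reject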